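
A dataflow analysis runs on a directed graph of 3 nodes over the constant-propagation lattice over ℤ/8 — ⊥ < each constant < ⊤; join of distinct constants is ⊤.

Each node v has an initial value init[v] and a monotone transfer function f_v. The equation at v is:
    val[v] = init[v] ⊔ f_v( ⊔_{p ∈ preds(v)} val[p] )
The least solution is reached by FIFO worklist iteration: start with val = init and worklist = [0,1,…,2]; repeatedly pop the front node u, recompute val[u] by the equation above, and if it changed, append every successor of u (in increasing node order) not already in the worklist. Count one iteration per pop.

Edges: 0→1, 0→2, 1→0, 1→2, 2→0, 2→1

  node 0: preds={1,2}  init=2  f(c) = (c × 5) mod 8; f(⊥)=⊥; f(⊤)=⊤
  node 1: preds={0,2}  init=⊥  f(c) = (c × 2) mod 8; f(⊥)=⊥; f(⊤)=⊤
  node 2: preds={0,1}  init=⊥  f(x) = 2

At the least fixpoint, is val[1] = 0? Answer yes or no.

Trace (7 dequeues):
  [1] u=0 | in ⊥ | out 2 | ==
  [2] u=1 | in 2 | out 4 | prev ⊥ | push {0}
  [3] u=2 | in ⊤ | out 2 | prev ⊥ | push {1}
  [4] u=0 | in ⊤ | out ⊤ | prev 2 | push {2}
  [5] u=1 | in ⊤ | out ⊤ | prev 4 | push {0}
  [6] u=2 | in ⊤ | out 2 | ==
  [7] u=0 | in ⊤ | out ⊤ | ==

Converged values:
  [0] ⊤
  [1] ⊤
  [2] 2

no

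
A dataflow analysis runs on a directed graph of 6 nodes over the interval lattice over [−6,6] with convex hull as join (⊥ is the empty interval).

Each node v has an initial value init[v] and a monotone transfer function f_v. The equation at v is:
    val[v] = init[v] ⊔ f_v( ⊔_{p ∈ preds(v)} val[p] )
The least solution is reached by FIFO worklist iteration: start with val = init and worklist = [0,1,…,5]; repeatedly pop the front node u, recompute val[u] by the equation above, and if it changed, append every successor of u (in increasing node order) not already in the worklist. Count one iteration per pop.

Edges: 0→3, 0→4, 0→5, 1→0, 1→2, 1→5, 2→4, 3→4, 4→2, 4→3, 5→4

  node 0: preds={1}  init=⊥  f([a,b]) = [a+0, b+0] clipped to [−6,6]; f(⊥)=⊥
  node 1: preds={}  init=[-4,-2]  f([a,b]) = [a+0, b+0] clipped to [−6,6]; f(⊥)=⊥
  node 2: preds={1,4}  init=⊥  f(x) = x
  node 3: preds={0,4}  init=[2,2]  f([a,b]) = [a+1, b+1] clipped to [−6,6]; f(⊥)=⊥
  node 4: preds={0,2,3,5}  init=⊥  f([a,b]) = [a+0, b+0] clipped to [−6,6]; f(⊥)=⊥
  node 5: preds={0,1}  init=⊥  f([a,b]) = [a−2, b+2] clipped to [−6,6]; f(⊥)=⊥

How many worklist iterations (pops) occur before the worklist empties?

Iteration log — 21 steps:
  step 1. node 0  ⊔preds=[-4,-2]  new=[-4,-2]  old=⊥  +wl: 
  step 2. node 1  ⊔preds=⊥  new=[-4,-2]  stable
  step 3. node 2  ⊔preds=[-4,-2]  new=[-4,-2]  old=⊥  +wl: 
  step 4. node 3  ⊔preds=[-4,-2]  new=[-3,2]  old=[2,2]  +wl: 
  step 5. node 4  ⊔preds=[-4,2]  new=[-4,2]  old=⊥  +wl: 2,3
  step 6. node 5  ⊔preds=[-4,-2]  new=[-6,0]  old=⊥  +wl: 4
  step 7. node 2  ⊔preds=[-4,2]  new=[-4,2]  old=[-4,-2]  +wl: 
  step 8. node 3  ⊔preds=[-4,2]  new=[-3,3]  old=[-3,2]  +wl: 
  step 9. node 4  ⊔preds=[-6,3]  new=[-6,3]  old=[-4,2]  +wl: 2,3
  step 10. node 2  ⊔preds=[-6,3]  new=[-6,3]  old=[-4,2]  +wl: 4
  step 11. node 3  ⊔preds=[-6,3]  new=[-5,4]  old=[-3,3]  +wl: 
  step 12. node 4  ⊔preds=[-6,4]  new=[-6,4]  old=[-6,3]  +wl: 2,3
  step 13. node 2  ⊔preds=[-6,4]  new=[-6,4]  old=[-6,3]  +wl: 4
  step 14. node 3  ⊔preds=[-6,4]  new=[-5,5]  old=[-5,4]  +wl: 
  step 15. node 4  ⊔preds=[-6,5]  new=[-6,5]  old=[-6,4]  +wl: 2,3
  step 16. node 2  ⊔preds=[-6,5]  new=[-6,5]  old=[-6,4]  +wl: 4
  step 17. node 3  ⊔preds=[-6,5]  new=[-5,6]  old=[-5,5]  +wl: 
  step 18. node 4  ⊔preds=[-6,6]  new=[-6,6]  old=[-6,5]  +wl: 2,3
  step 19. node 2  ⊔preds=[-6,6]  new=[-6,6]  old=[-6,5]  +wl: 4
  step 20. node 3  ⊔preds=[-6,6]  new=[-5,6]  stable
  step 21. node 4  ⊔preds=[-6,6]  new=[-6,6]  stable

Least fixpoint reached:
  node 0: [-4,-2]
  node 1: [-4,-2]
  node 2: [-6,6]
  node 3: [-5,6]
  node 4: [-6,6]
  node 5: [-6,0]

21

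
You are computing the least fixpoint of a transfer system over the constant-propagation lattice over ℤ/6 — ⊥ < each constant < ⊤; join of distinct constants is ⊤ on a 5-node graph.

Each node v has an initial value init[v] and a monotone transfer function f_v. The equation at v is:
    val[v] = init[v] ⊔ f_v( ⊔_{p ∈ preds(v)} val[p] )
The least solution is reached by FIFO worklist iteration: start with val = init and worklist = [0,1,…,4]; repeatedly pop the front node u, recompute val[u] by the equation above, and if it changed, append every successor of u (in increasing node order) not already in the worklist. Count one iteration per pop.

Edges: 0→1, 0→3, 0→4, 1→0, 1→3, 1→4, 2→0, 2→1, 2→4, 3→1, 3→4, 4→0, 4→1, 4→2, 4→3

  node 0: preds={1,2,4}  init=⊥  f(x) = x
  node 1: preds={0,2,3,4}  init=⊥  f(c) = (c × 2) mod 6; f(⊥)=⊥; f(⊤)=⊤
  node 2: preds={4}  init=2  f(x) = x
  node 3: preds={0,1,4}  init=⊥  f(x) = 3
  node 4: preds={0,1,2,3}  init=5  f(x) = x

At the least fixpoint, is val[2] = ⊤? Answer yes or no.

Iteration log — 9 steps:
  step 1. node 0  ⊔preds=⊤  new=⊤  old=⊥  +wl: 
  step 2. node 1  ⊔preds=⊤  new=⊤  old=⊥  +wl: 0
  step 3. node 2  ⊔preds=5  new=⊤  old=2  +wl: 1
  step 4. node 3  ⊔preds=⊤  new=3  old=⊥  +wl: 
  step 5. node 4  ⊔preds=⊤  new=⊤  old=5  +wl: 2,3
  step 6. node 0  ⊔preds=⊤  new=⊤  stable
  step 7. node 1  ⊔preds=⊤  new=⊤  stable
  step 8. node 2  ⊔preds=⊤  new=⊤  stable
  step 9. node 3  ⊔preds=⊤  new=3  stable

Least fixpoint reached:
  node 0: ⊤
  node 1: ⊤
  node 2: ⊤
  node 3: 3
  node 4: ⊤

yes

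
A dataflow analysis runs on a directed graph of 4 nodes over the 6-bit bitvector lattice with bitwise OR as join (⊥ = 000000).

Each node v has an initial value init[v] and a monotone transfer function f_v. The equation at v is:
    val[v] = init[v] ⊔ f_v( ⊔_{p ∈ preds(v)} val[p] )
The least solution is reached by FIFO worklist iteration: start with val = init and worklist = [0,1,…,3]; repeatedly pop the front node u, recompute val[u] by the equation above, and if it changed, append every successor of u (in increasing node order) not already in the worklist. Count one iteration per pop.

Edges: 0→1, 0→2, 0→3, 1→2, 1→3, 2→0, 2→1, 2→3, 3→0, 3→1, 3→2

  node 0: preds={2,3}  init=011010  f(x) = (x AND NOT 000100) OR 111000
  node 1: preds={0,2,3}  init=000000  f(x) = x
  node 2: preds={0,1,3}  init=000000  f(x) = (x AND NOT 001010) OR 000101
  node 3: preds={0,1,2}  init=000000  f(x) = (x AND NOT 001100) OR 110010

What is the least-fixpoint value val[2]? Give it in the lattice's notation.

Trace (8 dequeues):
  [1] u=0 | in 000000 | out 111010 | prev 011010 | push {}
  [2] u=1 | in 111010 | out 111010 | prev 000000 | push {}
  [3] u=2 | in 111010 | out 110101 | prev 000000 | push {0,1}
  [4] u=3 | in 111111 | out 110011 | prev 000000 | push {2}
  [5] u=0 | in 110111 | out 111011 | prev 111010 | push {3}
  [6] u=1 | in 111111 | out 111111 | prev 111010 | push {}
  [7] u=2 | in 111111 | out 110101 | ==
  [8] u=3 | in 111111 | out 110011 | ==

Converged values:
  [0] 111011
  [1] 111111
  [2] 110101
  [3] 110011

110101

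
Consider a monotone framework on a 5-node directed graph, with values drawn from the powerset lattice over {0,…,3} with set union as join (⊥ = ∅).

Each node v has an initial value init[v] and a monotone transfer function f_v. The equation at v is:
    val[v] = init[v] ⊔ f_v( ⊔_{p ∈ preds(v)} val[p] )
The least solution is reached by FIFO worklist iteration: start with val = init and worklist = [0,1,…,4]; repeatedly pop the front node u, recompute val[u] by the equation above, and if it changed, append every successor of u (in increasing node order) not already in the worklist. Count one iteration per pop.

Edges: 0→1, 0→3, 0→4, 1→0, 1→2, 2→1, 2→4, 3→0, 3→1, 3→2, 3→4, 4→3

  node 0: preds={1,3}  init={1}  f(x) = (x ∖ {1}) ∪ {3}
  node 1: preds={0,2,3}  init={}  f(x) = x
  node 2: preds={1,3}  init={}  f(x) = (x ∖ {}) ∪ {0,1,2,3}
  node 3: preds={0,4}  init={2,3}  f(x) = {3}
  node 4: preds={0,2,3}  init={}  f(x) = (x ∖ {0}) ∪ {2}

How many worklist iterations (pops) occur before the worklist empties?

Worklist (13 pops):
  #1 pop 0: in={2,3} → {1,2,3} (was {1}); enqueue []
  #2 pop 1: in={1,2,3} → {1,2,3} (was {}); enqueue [0]
  #3 pop 2: in={1,2,3} → {0,1,2,3} (was {}); enqueue [1]
  #4 pop 3: in={1,2,3} → {2,3} (no change)
  #5 pop 4: in={0,1,2,3} → {1,2,3} (was {}); enqueue [3]
  #6 pop 0: in={1,2,3} → {1,2,3} (no change)
  #7 pop 1: in={0,1,2,3} → {0,1,2,3} (was {1,2,3}); enqueue [0,2]
  #8 pop 3: in={1,2,3} → {2,3} (no change)
  #9 pop 0: in={0,1,2,3} → {0,1,2,3} (was {1,2,3}); enqueue [1,3,4]
  #10 pop 2: in={0,1,2,3} → {0,1,2,3} (no change)
  #11 pop 1: in={0,1,2,3} → {0,1,2,3} (no change)
  #12 pop 3: in={0,1,2,3} → {2,3} (no change)
  #13 pop 4: in={0,1,2,3} → {1,2,3} (no change)

Fixpoint:
  val[0] = {0,1,2,3}
  val[1] = {0,1,2,3}
  val[2] = {0,1,2,3}
  val[3] = {2,3}
  val[4] = {1,2,3}

13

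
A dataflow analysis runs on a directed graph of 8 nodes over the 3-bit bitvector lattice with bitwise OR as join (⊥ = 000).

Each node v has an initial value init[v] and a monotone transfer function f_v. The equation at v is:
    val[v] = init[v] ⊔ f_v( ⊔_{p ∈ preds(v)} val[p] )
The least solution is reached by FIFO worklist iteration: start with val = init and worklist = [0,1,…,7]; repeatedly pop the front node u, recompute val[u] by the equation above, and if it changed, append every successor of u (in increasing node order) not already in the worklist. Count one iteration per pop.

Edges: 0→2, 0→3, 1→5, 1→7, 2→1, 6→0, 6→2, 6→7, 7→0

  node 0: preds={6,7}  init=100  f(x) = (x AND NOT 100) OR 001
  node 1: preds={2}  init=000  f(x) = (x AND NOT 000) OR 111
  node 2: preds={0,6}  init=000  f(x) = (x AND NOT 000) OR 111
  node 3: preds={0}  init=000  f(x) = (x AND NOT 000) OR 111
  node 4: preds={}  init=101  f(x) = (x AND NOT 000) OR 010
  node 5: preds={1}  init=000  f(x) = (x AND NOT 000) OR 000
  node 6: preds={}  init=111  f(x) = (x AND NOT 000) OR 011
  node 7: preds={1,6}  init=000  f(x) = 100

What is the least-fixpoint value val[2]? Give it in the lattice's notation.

Iteration log — 10 steps:
  step 1. node 0  ⊔preds=111  new=111  old=100  +wl: 
  step 2. node 1  ⊔preds=000  new=111  old=000  +wl: 
  step 3. node 2  ⊔preds=111  new=111  old=000  +wl: 1
  step 4. node 3  ⊔preds=111  new=111  old=000  +wl: 
  step 5. node 4  ⊔preds=000  new=111  old=101  +wl: 
  step 6. node 5  ⊔preds=111  new=111  old=000  +wl: 
  step 7. node 6  ⊔preds=000  new=111  stable
  step 8. node 7  ⊔preds=111  new=100  old=000  +wl: 0
  step 9. node 1  ⊔preds=111  new=111  stable
  step 10. node 0  ⊔preds=111  new=111  stable

Least fixpoint reached:
  node 0: 111
  node 1: 111
  node 2: 111
  node 3: 111
  node 4: 111
  node 5: 111
  node 6: 111
  node 7: 100

111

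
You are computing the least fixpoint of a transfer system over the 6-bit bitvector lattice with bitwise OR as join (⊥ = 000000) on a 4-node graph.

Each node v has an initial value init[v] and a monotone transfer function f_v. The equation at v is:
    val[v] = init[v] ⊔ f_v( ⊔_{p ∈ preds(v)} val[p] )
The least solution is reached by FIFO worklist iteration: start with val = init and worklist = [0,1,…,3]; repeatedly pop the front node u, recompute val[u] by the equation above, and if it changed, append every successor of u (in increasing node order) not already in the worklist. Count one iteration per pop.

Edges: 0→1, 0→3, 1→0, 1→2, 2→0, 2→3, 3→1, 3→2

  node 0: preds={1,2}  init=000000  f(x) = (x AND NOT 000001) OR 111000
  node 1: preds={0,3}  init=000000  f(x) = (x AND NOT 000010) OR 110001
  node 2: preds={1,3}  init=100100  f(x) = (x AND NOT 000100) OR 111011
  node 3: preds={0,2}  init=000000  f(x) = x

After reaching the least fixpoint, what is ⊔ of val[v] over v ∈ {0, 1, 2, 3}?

111111

Worklist (8 pops):
  #1 pop 0: in=100100 → 111100 (was 000000); enqueue []
  #2 pop 1: in=111100 → 111101 (was 000000); enqueue [0]
  #3 pop 2: in=111101 → 111111 (was 100100); enqueue []
  #4 pop 3: in=111111 → 111111 (was 000000); enqueue [1,2]
  #5 pop 0: in=111111 → 111110 (was 111100); enqueue [3]
  #6 pop 1: in=111111 → 111101 (no change)
  #7 pop 2: in=111111 → 111111 (no change)
  #8 pop 3: in=111111 → 111111 (no change)

Fixpoint:
  val[0] = 111110
  val[1] = 111101
  val[2] = 111111
  val[3] = 111111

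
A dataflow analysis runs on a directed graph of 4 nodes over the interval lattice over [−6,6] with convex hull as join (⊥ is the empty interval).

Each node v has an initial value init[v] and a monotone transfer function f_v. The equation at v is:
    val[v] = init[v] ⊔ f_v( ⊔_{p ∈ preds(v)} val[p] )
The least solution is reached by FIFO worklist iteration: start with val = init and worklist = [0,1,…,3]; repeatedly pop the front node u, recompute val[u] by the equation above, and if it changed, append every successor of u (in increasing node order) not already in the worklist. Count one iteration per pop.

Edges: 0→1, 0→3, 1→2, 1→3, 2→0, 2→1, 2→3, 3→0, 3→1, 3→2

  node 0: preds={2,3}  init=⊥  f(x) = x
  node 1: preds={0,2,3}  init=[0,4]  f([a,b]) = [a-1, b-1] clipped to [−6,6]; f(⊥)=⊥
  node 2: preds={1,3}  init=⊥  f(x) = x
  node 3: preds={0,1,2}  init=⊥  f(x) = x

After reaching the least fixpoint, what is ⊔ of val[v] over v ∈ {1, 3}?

Iteration log — 32 steps:
  step 1. node 0  ⊔preds=⊥  new=⊥  stable
  step 2. node 1  ⊔preds=⊥  new=[0,4]  stable
  step 3. node 2  ⊔preds=[0,4]  new=[0,4]  old=⊥  +wl: 0,1
  step 4. node 3  ⊔preds=[0,4]  new=[0,4]  old=⊥  +wl: 2
  step 5. node 0  ⊔preds=[0,4]  new=[0,4]  old=⊥  +wl: 3
  step 6. node 1  ⊔preds=[0,4]  new=[-1,4]  old=[0,4]  +wl: 
  step 7. node 2  ⊔preds=[-1,4]  new=[-1,4]  old=[0,4]  +wl: 0,1
  step 8. node 3  ⊔preds=[-1,4]  new=[-1,4]  old=[0,4]  +wl: 2
  step 9. node 0  ⊔preds=[-1,4]  new=[-1,4]  old=[0,4]  +wl: 3
  step 10. node 1  ⊔preds=[-1,4]  new=[-2,4]  old=[-1,4]  +wl: 
  step 11. node 2  ⊔preds=[-2,4]  new=[-2,4]  old=[-1,4]  +wl: 0,1
  step 12. node 3  ⊔preds=[-2,4]  new=[-2,4]  old=[-1,4]  +wl: 2
  step 13. node 0  ⊔preds=[-2,4]  new=[-2,4]  old=[-1,4]  +wl: 3
  step 14. node 1  ⊔preds=[-2,4]  new=[-3,4]  old=[-2,4]  +wl: 
  step 15. node 2  ⊔preds=[-3,4]  new=[-3,4]  old=[-2,4]  +wl: 0,1
  step 16. node 3  ⊔preds=[-3,4]  new=[-3,4]  old=[-2,4]  +wl: 2
  step 17. node 0  ⊔preds=[-3,4]  new=[-3,4]  old=[-2,4]  +wl: 3
  step 18. node 1  ⊔preds=[-3,4]  new=[-4,4]  old=[-3,4]  +wl: 
  step 19. node 2  ⊔preds=[-4,4]  new=[-4,4]  old=[-3,4]  +wl: 0,1
  step 20. node 3  ⊔preds=[-4,4]  new=[-4,4]  old=[-3,4]  +wl: 2
  step 21. node 0  ⊔preds=[-4,4]  new=[-4,4]  old=[-3,4]  +wl: 3
  step 22. node 1  ⊔preds=[-4,4]  new=[-5,4]  old=[-4,4]  +wl: 
  step 23. node 2  ⊔preds=[-5,4]  new=[-5,4]  old=[-4,4]  +wl: 0,1
  step 24. node 3  ⊔preds=[-5,4]  new=[-5,4]  old=[-4,4]  +wl: 2
  step 25. node 0  ⊔preds=[-5,4]  new=[-5,4]  old=[-4,4]  +wl: 3
  step 26. node 1  ⊔preds=[-5,4]  new=[-6,4]  old=[-5,4]  +wl: 
  step 27. node 2  ⊔preds=[-6,4]  new=[-6,4]  old=[-5,4]  +wl: 0,1
  step 28. node 3  ⊔preds=[-6,4]  new=[-6,4]  old=[-5,4]  +wl: 2
  step 29. node 0  ⊔preds=[-6,4]  new=[-6,4]  old=[-5,4]  +wl: 3
  step 30. node 1  ⊔preds=[-6,4]  new=[-6,4]  stable
  step 31. node 2  ⊔preds=[-6,4]  new=[-6,4]  stable
  step 32. node 3  ⊔preds=[-6,4]  new=[-6,4]  stable

Least fixpoint reached:
  node 0: [-6,4]
  node 1: [-6,4]
  node 2: [-6,4]
  node 3: [-6,4]

[-6,4]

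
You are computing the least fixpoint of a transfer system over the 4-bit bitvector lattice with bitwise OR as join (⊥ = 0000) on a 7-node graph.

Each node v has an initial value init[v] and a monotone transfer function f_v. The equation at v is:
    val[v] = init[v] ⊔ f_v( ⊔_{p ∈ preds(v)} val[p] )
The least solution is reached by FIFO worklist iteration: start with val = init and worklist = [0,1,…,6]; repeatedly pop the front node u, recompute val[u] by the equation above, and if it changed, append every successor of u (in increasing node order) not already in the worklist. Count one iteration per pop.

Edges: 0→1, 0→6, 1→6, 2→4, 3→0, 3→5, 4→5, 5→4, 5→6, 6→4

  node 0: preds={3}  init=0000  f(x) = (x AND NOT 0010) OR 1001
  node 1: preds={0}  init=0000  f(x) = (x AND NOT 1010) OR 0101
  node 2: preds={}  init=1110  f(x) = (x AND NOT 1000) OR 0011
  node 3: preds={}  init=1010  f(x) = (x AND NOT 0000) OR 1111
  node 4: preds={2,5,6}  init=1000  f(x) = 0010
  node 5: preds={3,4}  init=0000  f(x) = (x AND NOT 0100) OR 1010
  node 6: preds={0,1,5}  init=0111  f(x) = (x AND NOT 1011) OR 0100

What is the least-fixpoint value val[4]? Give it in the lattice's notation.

Iteration log — 11 steps:
  step 1. node 0  ⊔preds=1010  new=1001  old=0000  +wl: 
  step 2. node 1  ⊔preds=1001  new=0101  old=0000  +wl: 
  step 3. node 2  ⊔preds=0000  new=1111  old=1110  +wl: 
  step 4. node 3  ⊔preds=0000  new=1111  old=1010  +wl: 0
  step 5. node 4  ⊔preds=1111  new=1010  old=1000  +wl: 
  step 6. node 5  ⊔preds=1111  new=1011  old=0000  +wl: 4
  step 7. node 6  ⊔preds=1111  new=0111  stable
  step 8. node 0  ⊔preds=1111  new=1101  old=1001  +wl: 1,6
  step 9. node 4  ⊔preds=1111  new=1010  stable
  step 10. node 1  ⊔preds=1101  new=0101  stable
  step 11. node 6  ⊔preds=1111  new=0111  stable

Least fixpoint reached:
  node 0: 1101
  node 1: 0101
  node 2: 1111
  node 3: 1111
  node 4: 1010
  node 5: 1011
  node 6: 0111

1010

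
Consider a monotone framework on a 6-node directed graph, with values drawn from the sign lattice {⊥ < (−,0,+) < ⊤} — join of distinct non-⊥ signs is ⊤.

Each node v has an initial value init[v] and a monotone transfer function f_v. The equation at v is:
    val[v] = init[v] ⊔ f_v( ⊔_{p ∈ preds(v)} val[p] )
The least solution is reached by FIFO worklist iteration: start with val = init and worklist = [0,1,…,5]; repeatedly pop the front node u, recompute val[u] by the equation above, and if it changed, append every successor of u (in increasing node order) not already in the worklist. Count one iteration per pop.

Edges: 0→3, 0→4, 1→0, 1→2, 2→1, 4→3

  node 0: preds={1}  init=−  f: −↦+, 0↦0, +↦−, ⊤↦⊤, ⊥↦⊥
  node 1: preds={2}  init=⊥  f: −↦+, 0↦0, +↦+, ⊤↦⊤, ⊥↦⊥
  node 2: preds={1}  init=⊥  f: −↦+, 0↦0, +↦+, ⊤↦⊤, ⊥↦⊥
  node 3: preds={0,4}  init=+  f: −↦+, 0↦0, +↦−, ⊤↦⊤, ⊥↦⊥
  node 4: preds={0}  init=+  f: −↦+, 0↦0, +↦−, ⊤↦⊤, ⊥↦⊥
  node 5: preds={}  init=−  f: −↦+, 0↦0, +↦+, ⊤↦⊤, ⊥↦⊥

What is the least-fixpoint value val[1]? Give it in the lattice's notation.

Worklist (6 pops):
  #1 pop 0: in=⊥ → − (no change)
  #2 pop 1: in=⊥ → ⊥ (no change)
  #3 pop 2: in=⊥ → ⊥ (no change)
  #4 pop 3: in=⊤ → ⊤ (was +); enqueue []
  #5 pop 4: in=− → + (no change)
  #6 pop 5: in=⊥ → − (no change)

Fixpoint:
  val[0] = −
  val[1] = ⊥
  val[2] = ⊥
  val[3] = ⊤
  val[4] = +
  val[5] = −

⊥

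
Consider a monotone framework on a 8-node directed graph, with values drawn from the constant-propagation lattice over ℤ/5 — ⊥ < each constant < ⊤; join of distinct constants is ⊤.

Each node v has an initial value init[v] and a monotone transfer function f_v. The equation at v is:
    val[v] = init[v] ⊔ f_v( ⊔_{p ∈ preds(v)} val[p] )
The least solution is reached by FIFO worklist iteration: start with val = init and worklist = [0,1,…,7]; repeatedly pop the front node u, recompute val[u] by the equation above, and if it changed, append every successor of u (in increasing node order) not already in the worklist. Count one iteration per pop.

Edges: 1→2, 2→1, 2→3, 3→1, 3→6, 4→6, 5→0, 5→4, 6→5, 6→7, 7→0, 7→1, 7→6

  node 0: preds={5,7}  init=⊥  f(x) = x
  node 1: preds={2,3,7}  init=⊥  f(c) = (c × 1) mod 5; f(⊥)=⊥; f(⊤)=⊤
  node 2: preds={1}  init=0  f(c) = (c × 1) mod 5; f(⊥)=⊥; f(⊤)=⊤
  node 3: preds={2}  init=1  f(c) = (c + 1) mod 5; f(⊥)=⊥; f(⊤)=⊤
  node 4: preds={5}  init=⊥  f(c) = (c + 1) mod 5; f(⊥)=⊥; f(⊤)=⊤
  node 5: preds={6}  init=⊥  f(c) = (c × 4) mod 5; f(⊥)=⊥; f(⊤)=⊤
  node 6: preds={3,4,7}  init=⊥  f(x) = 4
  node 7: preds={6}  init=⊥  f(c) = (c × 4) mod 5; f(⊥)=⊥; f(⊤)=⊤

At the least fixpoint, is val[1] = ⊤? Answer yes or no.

yes

Iteration log — 14 steps:
  step 1. node 0  ⊔preds=⊥  new=⊥  stable
  step 2. node 1  ⊔preds=⊤  new=⊤  old=⊥  +wl: 
  step 3. node 2  ⊔preds=⊤  new=⊤  old=0  +wl: 1
  step 4. node 3  ⊔preds=⊤  new=⊤  old=1  +wl: 
  step 5. node 4  ⊔preds=⊥  new=⊥  stable
  step 6. node 5  ⊔preds=⊥  new=⊥  stable
  step 7. node 6  ⊔preds=⊤  new=4  old=⊥  +wl: 5
  step 8. node 7  ⊔preds=4  new=1  old=⊥  +wl: 0,6
  step 9. node 1  ⊔preds=⊤  new=⊤  stable
  step 10. node 5  ⊔preds=4  new=1  old=⊥  +wl: 4
  step 11. node 0  ⊔preds=1  new=1  old=⊥  +wl: 
  step 12. node 6  ⊔preds=⊤  new=4  stable
  step 13. node 4  ⊔preds=1  new=2  old=⊥  +wl: 6
  step 14. node 6  ⊔preds=⊤  new=4  stable

Least fixpoint reached:
  node 0: 1
  node 1: ⊤
  node 2: ⊤
  node 3: ⊤
  node 4: 2
  node 5: 1
  node 6: 4
  node 7: 1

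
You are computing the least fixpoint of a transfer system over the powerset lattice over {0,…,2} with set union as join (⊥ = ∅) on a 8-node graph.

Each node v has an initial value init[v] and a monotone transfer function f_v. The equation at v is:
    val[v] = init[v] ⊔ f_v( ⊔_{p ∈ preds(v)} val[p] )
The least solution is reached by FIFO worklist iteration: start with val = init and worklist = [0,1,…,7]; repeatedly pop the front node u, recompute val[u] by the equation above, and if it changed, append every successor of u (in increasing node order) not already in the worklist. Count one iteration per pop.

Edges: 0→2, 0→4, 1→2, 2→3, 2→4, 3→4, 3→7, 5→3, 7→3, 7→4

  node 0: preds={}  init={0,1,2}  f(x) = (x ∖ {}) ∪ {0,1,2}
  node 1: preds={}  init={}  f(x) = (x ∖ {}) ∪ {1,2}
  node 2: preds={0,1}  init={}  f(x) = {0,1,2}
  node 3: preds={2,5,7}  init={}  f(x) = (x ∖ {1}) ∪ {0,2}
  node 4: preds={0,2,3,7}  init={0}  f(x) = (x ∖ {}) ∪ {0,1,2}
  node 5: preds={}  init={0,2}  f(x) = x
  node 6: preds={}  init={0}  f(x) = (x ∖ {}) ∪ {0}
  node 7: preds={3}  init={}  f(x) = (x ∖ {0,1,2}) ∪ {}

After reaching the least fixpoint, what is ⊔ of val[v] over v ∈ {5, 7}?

Iteration log — 8 steps:
  step 1. node 0  ⊔preds={}  new={0,1,2}  stable
  step 2. node 1  ⊔preds={}  new={1,2}  old={}  +wl: 
  step 3. node 2  ⊔preds={0,1,2}  new={0,1,2}  old={}  +wl: 
  step 4. node 3  ⊔preds={0,1,2}  new={0,2}  old={}  +wl: 
  step 5. node 4  ⊔preds={0,1,2}  new={0,1,2}  old={0}  +wl: 
  step 6. node 5  ⊔preds={}  new={0,2}  stable
  step 7. node 6  ⊔preds={}  new={0}  stable
  step 8. node 7  ⊔preds={0,2}  new={}  stable

Least fixpoint reached:
  node 0: {0,1,2}
  node 1: {1,2}
  node 2: {0,1,2}
  node 3: {0,2}
  node 4: {0,1,2}
  node 5: {0,2}
  node 6: {0}
  node 7: {}

{0,2}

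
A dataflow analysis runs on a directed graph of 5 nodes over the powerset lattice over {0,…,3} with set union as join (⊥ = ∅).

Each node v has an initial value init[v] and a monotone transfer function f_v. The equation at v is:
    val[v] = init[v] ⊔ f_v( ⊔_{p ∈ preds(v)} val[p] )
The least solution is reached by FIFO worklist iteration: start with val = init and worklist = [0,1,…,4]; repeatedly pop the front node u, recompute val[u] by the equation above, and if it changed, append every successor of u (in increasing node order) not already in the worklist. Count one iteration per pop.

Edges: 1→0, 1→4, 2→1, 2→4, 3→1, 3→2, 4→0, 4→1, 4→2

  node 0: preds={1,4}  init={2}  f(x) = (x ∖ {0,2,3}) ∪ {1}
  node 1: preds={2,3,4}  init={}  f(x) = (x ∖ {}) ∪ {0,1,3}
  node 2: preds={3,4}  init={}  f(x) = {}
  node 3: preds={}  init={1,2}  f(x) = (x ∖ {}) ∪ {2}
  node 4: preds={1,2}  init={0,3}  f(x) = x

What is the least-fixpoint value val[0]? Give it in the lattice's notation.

{1,2}

Trace (8 dequeues):
  [1] u=0 | in {0,3} | out {1,2} | prev {2} | push {}
  [2] u=1 | in {0,1,2,3} | out {0,1,2,3} | prev {} | push {0}
  [3] u=2 | in {0,1,2,3} | out {} | ==
  [4] u=3 | in {} | out {1,2} | ==
  [5] u=4 | in {0,1,2,3} | out {0,1,2,3} | prev {0,3} | push {1,2}
  [6] u=0 | in {0,1,2,3} | out {1,2} | ==
  [7] u=1 | in {0,1,2,3} | out {0,1,2,3} | ==
  [8] u=2 | in {0,1,2,3} | out {} | ==

Converged values:
  [0] {1,2}
  [1] {0,1,2,3}
  [2] {}
  [3] {1,2}
  [4] {0,1,2,3}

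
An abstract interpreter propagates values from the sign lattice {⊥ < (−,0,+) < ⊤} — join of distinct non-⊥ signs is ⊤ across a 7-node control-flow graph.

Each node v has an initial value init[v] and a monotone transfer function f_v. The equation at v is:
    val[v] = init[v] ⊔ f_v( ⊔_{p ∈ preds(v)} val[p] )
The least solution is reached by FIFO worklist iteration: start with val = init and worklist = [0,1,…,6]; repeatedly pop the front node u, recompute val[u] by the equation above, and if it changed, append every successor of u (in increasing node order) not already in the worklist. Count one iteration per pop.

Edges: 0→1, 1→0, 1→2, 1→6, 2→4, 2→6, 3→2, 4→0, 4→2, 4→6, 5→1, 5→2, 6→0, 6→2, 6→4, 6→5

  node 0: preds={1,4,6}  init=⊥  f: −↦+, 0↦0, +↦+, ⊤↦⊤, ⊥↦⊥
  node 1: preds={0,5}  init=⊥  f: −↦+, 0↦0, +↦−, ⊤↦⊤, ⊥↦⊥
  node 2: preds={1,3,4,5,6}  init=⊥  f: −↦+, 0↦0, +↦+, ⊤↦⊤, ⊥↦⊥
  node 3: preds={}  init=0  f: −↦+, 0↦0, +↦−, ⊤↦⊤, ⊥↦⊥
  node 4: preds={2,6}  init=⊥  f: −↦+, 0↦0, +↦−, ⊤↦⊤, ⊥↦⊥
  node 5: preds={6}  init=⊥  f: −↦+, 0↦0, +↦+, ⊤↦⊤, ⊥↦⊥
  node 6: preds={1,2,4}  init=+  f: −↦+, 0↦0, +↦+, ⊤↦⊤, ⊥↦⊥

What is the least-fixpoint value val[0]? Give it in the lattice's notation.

Iteration log — 16 steps:
  step 1. node 0  ⊔preds=+  new=+  old=⊥  +wl: 
  step 2. node 1  ⊔preds=+  new=−  old=⊥  +wl: 0
  step 3. node 2  ⊔preds=⊤  new=⊤  old=⊥  +wl: 
  step 4. node 3  ⊔preds=⊥  new=0  stable
  step 5. node 4  ⊔preds=⊤  new=⊤  old=⊥  +wl: 2
  step 6. node 5  ⊔preds=+  new=+  old=⊥  +wl: 1
  step 7. node 6  ⊔preds=⊤  new=⊤  old=+  +wl: 4,5
  step 8. node 0  ⊔preds=⊤  new=⊤  old=+  +wl: 
  step 9. node 2  ⊔preds=⊤  new=⊤  stable
  step 10. node 1  ⊔preds=⊤  new=⊤  old=−  +wl: 0,2,6
  step 11. node 4  ⊔preds=⊤  new=⊤  stable
  step 12. node 5  ⊔preds=⊤  new=⊤  old=+  +wl: 1
  step 13. node 0  ⊔preds=⊤  new=⊤  stable
  step 14. node 2  ⊔preds=⊤  new=⊤  stable
  step 15. node 6  ⊔preds=⊤  new=⊤  stable
  step 16. node 1  ⊔preds=⊤  new=⊤  stable

Least fixpoint reached:
  node 0: ⊤
  node 1: ⊤
  node 2: ⊤
  node 3: 0
  node 4: ⊤
  node 5: ⊤
  node 6: ⊤

⊤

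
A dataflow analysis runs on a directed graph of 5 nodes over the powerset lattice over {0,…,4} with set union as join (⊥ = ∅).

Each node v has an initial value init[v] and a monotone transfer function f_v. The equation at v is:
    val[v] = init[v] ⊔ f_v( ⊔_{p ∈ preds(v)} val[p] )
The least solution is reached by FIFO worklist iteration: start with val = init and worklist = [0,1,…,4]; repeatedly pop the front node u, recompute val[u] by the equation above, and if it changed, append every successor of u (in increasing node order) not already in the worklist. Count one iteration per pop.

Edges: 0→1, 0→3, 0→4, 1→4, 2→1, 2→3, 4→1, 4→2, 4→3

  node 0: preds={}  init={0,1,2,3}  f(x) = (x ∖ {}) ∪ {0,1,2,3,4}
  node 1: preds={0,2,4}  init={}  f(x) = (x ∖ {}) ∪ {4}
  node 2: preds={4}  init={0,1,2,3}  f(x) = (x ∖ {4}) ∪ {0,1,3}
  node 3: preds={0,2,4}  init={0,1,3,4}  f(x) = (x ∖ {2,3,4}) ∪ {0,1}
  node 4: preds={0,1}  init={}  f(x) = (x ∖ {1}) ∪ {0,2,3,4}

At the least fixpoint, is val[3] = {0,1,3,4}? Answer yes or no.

yes

Worklist (8 pops):
  #1 pop 0: in={} → {0,1,2,3,4} (was {0,1,2,3}); enqueue []
  #2 pop 1: in={0,1,2,3,4} → {0,1,2,3,4} (was {}); enqueue []
  #3 pop 2: in={} → {0,1,2,3} (no change)
  #4 pop 3: in={0,1,2,3,4} → {0,1,3,4} (no change)
  #5 pop 4: in={0,1,2,3,4} → {0,2,3,4} (was {}); enqueue [1,2,3]
  #6 pop 1: in={0,1,2,3,4} → {0,1,2,3,4} (no change)
  #7 pop 2: in={0,2,3,4} → {0,1,2,3} (no change)
  #8 pop 3: in={0,1,2,3,4} → {0,1,3,4} (no change)

Fixpoint:
  val[0] = {0,1,2,3,4}
  val[1] = {0,1,2,3,4}
  val[2] = {0,1,2,3}
  val[3] = {0,1,3,4}
  val[4] = {0,2,3,4}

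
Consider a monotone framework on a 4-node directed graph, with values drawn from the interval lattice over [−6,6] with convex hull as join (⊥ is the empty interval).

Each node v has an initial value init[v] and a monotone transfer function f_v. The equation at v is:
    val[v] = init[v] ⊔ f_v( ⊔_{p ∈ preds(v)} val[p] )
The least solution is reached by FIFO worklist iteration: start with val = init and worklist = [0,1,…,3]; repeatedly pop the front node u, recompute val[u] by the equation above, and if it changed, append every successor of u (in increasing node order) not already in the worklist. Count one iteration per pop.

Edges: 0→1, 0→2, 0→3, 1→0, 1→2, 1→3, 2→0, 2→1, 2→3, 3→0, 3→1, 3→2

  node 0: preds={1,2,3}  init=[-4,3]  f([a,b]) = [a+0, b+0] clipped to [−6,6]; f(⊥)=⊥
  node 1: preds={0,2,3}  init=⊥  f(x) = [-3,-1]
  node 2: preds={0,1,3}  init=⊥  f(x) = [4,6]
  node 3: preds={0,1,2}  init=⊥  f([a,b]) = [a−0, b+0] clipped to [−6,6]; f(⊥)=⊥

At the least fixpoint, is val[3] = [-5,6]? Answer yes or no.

no

Trace (8 dequeues):
  [1] u=0 | in ⊥ | out [-4,3] | ==
  [2] u=1 | in [-4,3] | out [-3,-1] | prev ⊥ | push {0}
  [3] u=2 | in [-4,3] | out [4,6] | prev ⊥ | push {1}
  [4] u=3 | in [-4,6] | out [-4,6] | prev ⊥ | push {2}
  [5] u=0 | in [-4,6] | out [-4,6] | prev [-4,3] | push {3}
  [6] u=1 | in [-4,6] | out [-3,-1] | ==
  [7] u=2 | in [-4,6] | out [4,6] | ==
  [8] u=3 | in [-4,6] | out [-4,6] | ==

Converged values:
  [0] [-4,6]
  [1] [-3,-1]
  [2] [4,6]
  [3] [-4,6]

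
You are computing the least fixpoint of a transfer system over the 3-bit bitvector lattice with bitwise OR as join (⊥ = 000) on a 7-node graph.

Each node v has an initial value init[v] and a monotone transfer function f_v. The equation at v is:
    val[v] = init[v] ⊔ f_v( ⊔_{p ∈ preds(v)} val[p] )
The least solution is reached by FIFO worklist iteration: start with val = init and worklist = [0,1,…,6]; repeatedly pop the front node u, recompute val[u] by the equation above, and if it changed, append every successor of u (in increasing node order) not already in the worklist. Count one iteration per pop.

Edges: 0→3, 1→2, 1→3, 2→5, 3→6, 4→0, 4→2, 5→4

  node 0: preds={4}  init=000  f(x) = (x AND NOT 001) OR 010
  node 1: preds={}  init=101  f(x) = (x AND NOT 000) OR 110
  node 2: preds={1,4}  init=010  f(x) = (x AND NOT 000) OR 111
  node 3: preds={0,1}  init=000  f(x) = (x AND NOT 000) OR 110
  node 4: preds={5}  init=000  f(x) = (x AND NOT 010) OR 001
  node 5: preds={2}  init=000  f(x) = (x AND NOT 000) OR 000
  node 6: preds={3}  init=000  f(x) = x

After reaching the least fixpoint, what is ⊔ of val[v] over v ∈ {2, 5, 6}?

Worklist (13 pops):
  #1 pop 0: in=000 → 010 (was 000); enqueue []
  #2 pop 1: in=000 → 111 (was 101); enqueue []
  #3 pop 2: in=111 → 111 (was 010); enqueue []
  #4 pop 3: in=111 → 111 (was 000); enqueue []
  #5 pop 4: in=000 → 001 (was 000); enqueue [0,2]
  #6 pop 5: in=111 → 111 (was 000); enqueue [4]
  #7 pop 6: in=111 → 111 (was 000); enqueue []
  #8 pop 0: in=001 → 010 (no change)
  #9 pop 2: in=111 → 111 (no change)
  #10 pop 4: in=111 → 101 (was 001); enqueue [0,2]
  #11 pop 0: in=101 → 110 (was 010); enqueue [3]
  #12 pop 2: in=111 → 111 (no change)
  #13 pop 3: in=111 → 111 (no change)

Fixpoint:
  val[0] = 110
  val[1] = 111
  val[2] = 111
  val[3] = 111
  val[4] = 101
  val[5] = 111
  val[6] = 111

111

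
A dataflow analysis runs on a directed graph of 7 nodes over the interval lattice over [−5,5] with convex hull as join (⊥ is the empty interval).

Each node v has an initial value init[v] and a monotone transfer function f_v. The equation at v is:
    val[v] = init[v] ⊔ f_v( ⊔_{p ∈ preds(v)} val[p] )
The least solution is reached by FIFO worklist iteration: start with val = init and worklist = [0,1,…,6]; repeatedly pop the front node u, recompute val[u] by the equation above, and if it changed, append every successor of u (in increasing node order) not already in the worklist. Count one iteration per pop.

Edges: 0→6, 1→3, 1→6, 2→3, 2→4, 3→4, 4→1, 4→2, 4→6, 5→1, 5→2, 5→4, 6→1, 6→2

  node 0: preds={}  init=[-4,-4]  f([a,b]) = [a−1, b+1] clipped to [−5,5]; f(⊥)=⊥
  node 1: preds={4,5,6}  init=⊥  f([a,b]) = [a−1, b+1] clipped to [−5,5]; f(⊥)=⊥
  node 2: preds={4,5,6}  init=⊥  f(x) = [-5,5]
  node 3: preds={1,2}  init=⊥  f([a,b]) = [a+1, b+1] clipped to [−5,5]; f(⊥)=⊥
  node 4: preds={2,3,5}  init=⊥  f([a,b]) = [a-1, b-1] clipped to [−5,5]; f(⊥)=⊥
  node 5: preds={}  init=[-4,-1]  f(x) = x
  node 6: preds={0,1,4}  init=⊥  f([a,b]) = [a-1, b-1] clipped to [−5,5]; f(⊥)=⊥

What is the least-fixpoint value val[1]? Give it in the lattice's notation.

[-5,5]

Iteration log — 13 steps:
  step 1. node 0  ⊔preds=⊥  new=[-4,-4]  stable
  step 2. node 1  ⊔preds=[-4,-1]  new=[-5,0]  old=⊥  +wl: 
  step 3. node 2  ⊔preds=[-4,-1]  new=[-5,5]  old=⊥  +wl: 
  step 4. node 3  ⊔preds=[-5,5]  new=[-4,5]  old=⊥  +wl: 
  step 5. node 4  ⊔preds=[-5,5]  new=[-5,4]  old=⊥  +wl: 1,2
  step 6. node 5  ⊔preds=⊥  new=[-4,-1]  stable
  step 7. node 6  ⊔preds=[-5,4]  new=[-5,3]  old=⊥  +wl: 
  step 8. node 1  ⊔preds=[-5,4]  new=[-5,5]  old=[-5,0]  +wl: 3,6
  step 9. node 2  ⊔preds=[-5,4]  new=[-5,5]  stable
  step 10. node 3  ⊔preds=[-5,5]  new=[-4,5]  stable
  step 11. node 6  ⊔preds=[-5,5]  new=[-5,4]  old=[-5,3]  +wl: 1,2
  step 12. node 1  ⊔preds=[-5,4]  new=[-5,5]  stable
  step 13. node 2  ⊔preds=[-5,4]  new=[-5,5]  stable

Least fixpoint reached:
  node 0: [-4,-4]
  node 1: [-5,5]
  node 2: [-5,5]
  node 3: [-4,5]
  node 4: [-5,4]
  node 5: [-4,-1]
  node 6: [-5,4]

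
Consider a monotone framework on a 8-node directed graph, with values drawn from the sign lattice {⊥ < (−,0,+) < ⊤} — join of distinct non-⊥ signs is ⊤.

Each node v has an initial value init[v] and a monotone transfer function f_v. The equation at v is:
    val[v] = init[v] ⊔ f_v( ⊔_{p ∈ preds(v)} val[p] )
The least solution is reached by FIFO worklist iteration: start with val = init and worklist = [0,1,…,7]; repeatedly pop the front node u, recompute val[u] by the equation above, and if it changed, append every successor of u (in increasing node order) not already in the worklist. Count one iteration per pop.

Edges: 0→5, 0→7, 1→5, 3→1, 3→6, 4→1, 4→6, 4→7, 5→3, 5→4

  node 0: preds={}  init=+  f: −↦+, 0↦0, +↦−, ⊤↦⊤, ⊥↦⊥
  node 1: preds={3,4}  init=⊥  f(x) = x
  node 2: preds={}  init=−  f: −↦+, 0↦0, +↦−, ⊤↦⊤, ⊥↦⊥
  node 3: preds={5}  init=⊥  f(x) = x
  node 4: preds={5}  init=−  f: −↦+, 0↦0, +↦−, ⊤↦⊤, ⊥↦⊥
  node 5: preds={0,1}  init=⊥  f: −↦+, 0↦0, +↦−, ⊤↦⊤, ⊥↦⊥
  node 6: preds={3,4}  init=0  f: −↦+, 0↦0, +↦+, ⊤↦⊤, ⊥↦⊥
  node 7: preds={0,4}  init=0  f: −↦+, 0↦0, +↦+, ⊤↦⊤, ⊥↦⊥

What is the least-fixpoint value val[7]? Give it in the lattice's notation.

⊤

Worklist (14 pops):
  #1 pop 0: in=⊥ → + (no change)
  #2 pop 1: in=− → − (was ⊥); enqueue []
  #3 pop 2: in=⊥ → − (no change)
  #4 pop 3: in=⊥ → ⊥ (no change)
  #5 pop 4: in=⊥ → − (no change)
  #6 pop 5: in=⊤ → ⊤ (was ⊥); enqueue [3,4]
  #7 pop 6: in=− → ⊤ (was 0); enqueue []
  #8 pop 7: in=⊤ → ⊤ (was 0); enqueue []
  #9 pop 3: in=⊤ → ⊤ (was ⊥); enqueue [1,6]
  #10 pop 4: in=⊤ → ⊤ (was −); enqueue [7]
  #11 pop 1: in=⊤ → ⊤ (was −); enqueue [5]
  #12 pop 6: in=⊤ → ⊤ (no change)
  #13 pop 7: in=⊤ → ⊤ (no change)
  #14 pop 5: in=⊤ → ⊤ (no change)

Fixpoint:
  val[0] = +
  val[1] = ⊤
  val[2] = −
  val[3] = ⊤
  val[4] = ⊤
  val[5] = ⊤
  val[6] = ⊤
  val[7] = ⊤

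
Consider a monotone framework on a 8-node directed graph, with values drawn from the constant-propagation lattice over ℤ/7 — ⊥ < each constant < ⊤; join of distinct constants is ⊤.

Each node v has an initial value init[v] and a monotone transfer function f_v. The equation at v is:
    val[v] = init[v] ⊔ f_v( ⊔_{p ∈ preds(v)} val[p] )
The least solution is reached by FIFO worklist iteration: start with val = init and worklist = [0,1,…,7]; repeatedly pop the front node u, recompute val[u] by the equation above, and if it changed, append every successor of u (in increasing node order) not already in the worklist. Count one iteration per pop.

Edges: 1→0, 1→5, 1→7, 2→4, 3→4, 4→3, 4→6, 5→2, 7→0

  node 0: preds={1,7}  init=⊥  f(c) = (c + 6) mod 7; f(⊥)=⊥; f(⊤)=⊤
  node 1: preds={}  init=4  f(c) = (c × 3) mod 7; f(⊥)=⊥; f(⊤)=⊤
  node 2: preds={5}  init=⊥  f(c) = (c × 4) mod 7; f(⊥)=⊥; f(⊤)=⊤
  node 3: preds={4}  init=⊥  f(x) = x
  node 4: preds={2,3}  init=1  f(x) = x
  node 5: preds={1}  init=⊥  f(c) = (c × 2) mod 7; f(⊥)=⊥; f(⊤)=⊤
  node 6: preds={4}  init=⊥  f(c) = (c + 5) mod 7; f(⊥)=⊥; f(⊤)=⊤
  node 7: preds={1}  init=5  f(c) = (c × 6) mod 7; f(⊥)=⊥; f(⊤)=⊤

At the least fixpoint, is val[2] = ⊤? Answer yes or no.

Iteration log — 14 steps:
  step 1. node 0  ⊔preds=⊤  new=⊤  old=⊥  +wl: 
  step 2. node 1  ⊔preds=⊥  new=4  stable
  step 3. node 2  ⊔preds=⊥  new=⊥  stable
  step 4. node 3  ⊔preds=1  new=1  old=⊥  +wl: 
  step 5. node 4  ⊔preds=1  new=1  stable
  step 6. node 5  ⊔preds=4  new=1  old=⊥  +wl: 2
  step 7. node 6  ⊔preds=1  new=6  old=⊥  +wl: 
  step 8. node 7  ⊔preds=4  new=⊤  old=5  +wl: 0
  step 9. node 2  ⊔preds=1  new=4  old=⊥  +wl: 4
  step 10. node 0  ⊔preds=⊤  new=⊤  stable
  step 11. node 4  ⊔preds=⊤  new=⊤  old=1  +wl: 3,6
  step 12. node 3  ⊔preds=⊤  new=⊤  old=1  +wl: 4
  step 13. node 6  ⊔preds=⊤  new=⊤  old=6  +wl: 
  step 14. node 4  ⊔preds=⊤  new=⊤  stable

Least fixpoint reached:
  node 0: ⊤
  node 1: 4
  node 2: 4
  node 3: ⊤
  node 4: ⊤
  node 5: 1
  node 6: ⊤
  node 7: ⊤

no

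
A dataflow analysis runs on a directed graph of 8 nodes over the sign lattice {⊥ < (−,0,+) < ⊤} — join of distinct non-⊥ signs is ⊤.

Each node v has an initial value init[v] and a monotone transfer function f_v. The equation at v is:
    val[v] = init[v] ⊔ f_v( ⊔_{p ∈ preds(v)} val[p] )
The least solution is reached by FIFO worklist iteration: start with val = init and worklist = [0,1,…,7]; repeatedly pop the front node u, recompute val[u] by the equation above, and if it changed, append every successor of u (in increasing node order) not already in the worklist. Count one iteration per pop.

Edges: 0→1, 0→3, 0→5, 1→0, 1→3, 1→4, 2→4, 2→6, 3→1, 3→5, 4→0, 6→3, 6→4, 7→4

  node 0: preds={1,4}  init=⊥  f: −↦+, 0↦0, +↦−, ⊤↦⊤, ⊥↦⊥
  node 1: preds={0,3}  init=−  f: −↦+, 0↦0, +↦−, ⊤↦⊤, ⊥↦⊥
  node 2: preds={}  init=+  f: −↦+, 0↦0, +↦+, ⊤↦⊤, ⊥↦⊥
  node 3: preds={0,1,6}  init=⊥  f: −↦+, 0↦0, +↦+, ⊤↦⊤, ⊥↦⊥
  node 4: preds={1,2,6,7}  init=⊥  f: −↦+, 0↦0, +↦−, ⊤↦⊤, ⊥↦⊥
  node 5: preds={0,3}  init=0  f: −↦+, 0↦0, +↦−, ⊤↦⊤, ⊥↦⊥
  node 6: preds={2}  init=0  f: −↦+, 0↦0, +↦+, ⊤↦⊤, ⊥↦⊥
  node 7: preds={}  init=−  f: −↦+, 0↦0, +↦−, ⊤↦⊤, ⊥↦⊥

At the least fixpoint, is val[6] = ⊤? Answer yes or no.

Iteration log — 14 steps:
  step 1. node 0  ⊔preds=−  new=+  old=⊥  +wl: 
  step 2. node 1  ⊔preds=+  new=−  stable
  step 3. node 2  ⊔preds=⊥  new=+  stable
  step 4. node 3  ⊔preds=⊤  new=⊤  old=⊥  +wl: 1
  step 5. node 4  ⊔preds=⊤  new=⊤  old=⊥  +wl: 0
  step 6. node 5  ⊔preds=⊤  new=⊤  old=0  +wl: 
  step 7. node 6  ⊔preds=+  new=⊤  old=0  +wl: 3,4
  step 8. node 7  ⊔preds=⊥  new=−  stable
  step 9. node 1  ⊔preds=⊤  new=⊤  old=−  +wl: 
  step 10. node 0  ⊔preds=⊤  new=⊤  old=+  +wl: 1,5
  step 11. node 3  ⊔preds=⊤  new=⊤  stable
  step 12. node 4  ⊔preds=⊤  new=⊤  stable
  step 13. node 1  ⊔preds=⊤  new=⊤  stable
  step 14. node 5  ⊔preds=⊤  new=⊤  stable

Least fixpoint reached:
  node 0: ⊤
  node 1: ⊤
  node 2: +
  node 3: ⊤
  node 4: ⊤
  node 5: ⊤
  node 6: ⊤
  node 7: −

yes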